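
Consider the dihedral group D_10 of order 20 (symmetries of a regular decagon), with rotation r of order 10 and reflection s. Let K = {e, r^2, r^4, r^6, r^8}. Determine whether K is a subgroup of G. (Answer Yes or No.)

|K| = 5 divides |G| = 20, consistent with Lagrange.
K contains the identity, every element's inverse is in K, and K is closed under ·: it is a subgroup.
In fact K = ⟨r^4⟩.

Yes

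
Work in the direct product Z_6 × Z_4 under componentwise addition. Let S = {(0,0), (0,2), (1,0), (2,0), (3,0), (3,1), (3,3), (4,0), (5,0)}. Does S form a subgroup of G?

No

|S| = 9 does not divide |G| = 24, so by Lagrange S is not a subgroup.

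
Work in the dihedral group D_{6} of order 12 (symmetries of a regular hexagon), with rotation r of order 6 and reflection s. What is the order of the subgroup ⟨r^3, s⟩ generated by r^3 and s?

|⟨r^3⟩| = 2 and |⟨s⟩| = 2, so |H| is a multiple of lcm(2, 2) = 2 and divides |G| = 12.
Closing under the operation: H = {e, r^3, s, r^3s}, so |H| = 4.

4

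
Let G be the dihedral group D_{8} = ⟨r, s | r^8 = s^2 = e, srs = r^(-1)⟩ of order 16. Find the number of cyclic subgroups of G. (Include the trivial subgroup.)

12

Group the elements of G by the cyclic subgroup they generate; each cyclic subgroup of order d accounts for φ(d) elements.
Cyclic subgroups by order — order 1: 1; order 2: 9; order 4: 1; order 8: 1.
Total: 12.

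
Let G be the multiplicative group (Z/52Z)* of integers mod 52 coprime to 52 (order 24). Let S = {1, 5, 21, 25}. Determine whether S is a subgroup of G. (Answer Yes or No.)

Yes

|S| = 4 divides |G| = 24, consistent with Lagrange.
S contains the identity, every element's inverse is in S, and S is closed under ·: it is a subgroup.
In fact S = ⟨21⟩.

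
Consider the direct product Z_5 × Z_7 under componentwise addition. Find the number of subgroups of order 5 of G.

|G| = 35 and 5 | 35, so subgroups of order 5 are possible by Lagrange.
The subgroups of order 5 are: {(0,0), (1,0), (2,0), (3,0), (4,0)}.
So G has 1 subgroup of order 5.

1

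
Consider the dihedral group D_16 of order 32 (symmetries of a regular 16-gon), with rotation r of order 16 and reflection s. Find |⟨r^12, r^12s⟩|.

8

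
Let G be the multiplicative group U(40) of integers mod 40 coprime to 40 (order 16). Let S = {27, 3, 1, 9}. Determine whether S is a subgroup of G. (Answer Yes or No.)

Yes

|S| = 4 divides |G| = 16, consistent with Lagrange.
S contains the identity, every element's inverse is in S, and S is closed under ·: it is a subgroup.
In fact S = ⟨27⟩.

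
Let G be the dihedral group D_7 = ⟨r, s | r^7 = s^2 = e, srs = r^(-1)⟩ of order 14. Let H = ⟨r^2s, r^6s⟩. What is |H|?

|⟨r^2s⟩| = 2 and |⟨r^6s⟩| = 2, so |H| is a multiple of lcm(2, 2) = 2 and divides |G| = 14.
Closing {r^2s, r^6s} under the group operation gives all of G, so |H| = 14.

14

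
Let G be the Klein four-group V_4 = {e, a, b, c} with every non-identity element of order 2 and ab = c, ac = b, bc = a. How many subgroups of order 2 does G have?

3

|G| = 4 and 2 | 4, so subgroups of order 2 are possible by Lagrange.
The subgroups of order 2 are: {e, a}; {e, b}; {e, c}.
So G has 3 subgroups of order 2.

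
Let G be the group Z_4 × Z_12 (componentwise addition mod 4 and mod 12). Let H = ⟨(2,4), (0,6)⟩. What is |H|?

12

|⟨(2,4)⟩| = 6 and |⟨(0,6)⟩| = 2, so |H| is a multiple of lcm(6, 2) = 6 and divides |G| = 48.
Closing under the operation: H = {(0,0), (0,2), (0,4), (0,6), (0,8), (0,10), (2,0), (2,2), (2,4), (2,6), (2,8), (2,10)}, so |H| = 12.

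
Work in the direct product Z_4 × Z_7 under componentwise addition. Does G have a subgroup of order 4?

Yes

4 | 28. A subgroup of order 4 is {(0,0), (1,0), (2,0), (3,0)}.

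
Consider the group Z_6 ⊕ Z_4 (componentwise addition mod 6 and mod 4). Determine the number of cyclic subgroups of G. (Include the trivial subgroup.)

12

Group the elements of G by the cyclic subgroup they generate; each cyclic subgroup of order d accounts for φ(d) elements.
Cyclic subgroups by order — order 1: 1; order 2: 3; order 3: 1; order 4: 2; order 6: 3; order 12: 2.
Total: 12.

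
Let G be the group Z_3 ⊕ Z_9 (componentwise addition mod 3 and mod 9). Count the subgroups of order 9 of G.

|G| = 27 and 9 | 27, so subgroups of order 9 are possible by Lagrange.
The subgroups of order 9 are: {(0,0), (0,1), (0,2), (0,3), (0,4), (0,5), (0,6), (0,7), (0,8)}; {(0,0), (0,3), (0,6), (1,0), (1,3), (1,6), (2,0), (2,3), (2,6)}; {(0,0), (0,3), (0,6), (1,1), (1,4), (1,7), (2,2), (2,5), (2,8)}; {(0,0), (0,3), (0,6), (1,2), (1,5), (1,8), (2,1), (2,4), (2,7)}.
So G has 4 subgroups of order 9.

4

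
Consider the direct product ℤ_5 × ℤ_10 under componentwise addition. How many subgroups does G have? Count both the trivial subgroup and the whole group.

16

|G| = 50, so by Lagrange every subgroup order divides 50. Divisors: 1, 2, 5, 10, 25, 50.
Subgroups by order — order 1: 1; order 2: 1; order 5: 6; order 10: 6; order 25: 1; order 50: 1.
Total: 1 + 1 + 6 + 6 + 1 + 1 = 16.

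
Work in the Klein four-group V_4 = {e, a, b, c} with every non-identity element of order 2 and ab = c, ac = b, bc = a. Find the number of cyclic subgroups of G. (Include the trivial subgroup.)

Each element a generates a cyclic subgroup ⟨a⟩; distinct elements may generate the same one (a cyclic group of order d has φ(d) generators).
Cyclic subgroups by order — order 1: 1; order 2: 3.
Total: 4.

4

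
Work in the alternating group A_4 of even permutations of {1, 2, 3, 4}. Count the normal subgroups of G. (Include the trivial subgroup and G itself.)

3

G has 10 subgroups. Checking conjugation-invariance by order — order 1: 1/1 normal; order 2: 0/3 normal; order 3: 0/4 normal; order 4: 1/1 normal; order 12: 1/1 normal.
Total normal subgroups: 3.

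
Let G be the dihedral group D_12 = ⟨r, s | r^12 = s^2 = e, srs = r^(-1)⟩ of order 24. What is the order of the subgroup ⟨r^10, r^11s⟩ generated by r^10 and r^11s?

|⟨r^10⟩| = 6 and |⟨r^11s⟩| = 2, so |H| is a multiple of lcm(6, 2) = 6 and divides |G| = 24.
Closing under the operation: H = {e, r^2, r^4, r^6, r^8, r^10, rs, r^3s, r^5s, r^7s, r^9s, r^11s}, so |H| = 12.

12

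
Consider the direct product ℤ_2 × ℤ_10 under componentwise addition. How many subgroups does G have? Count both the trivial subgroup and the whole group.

|G| = 20, so by Lagrange every subgroup order divides 20. Divisors: 1, 2, 4, 5, 10, 20.
Subgroups by order — order 1: 1; order 2: 3; order 4: 1; order 5: 1; order 10: 3; order 20: 1.
Total: 1 + 3 + 1 + 1 + 3 + 1 = 10.

10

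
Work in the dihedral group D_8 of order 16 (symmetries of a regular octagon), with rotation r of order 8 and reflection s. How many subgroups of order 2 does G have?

|G| = 16 and 2 | 16, so subgroups of order 2 are possible by Lagrange.
The subgroups of order 2 are: {e, r^2s}; {e, r^3s}; {e, r^4}; {e, r^4s}; … (9 in all).
So G has 9 subgroups of order 2.

9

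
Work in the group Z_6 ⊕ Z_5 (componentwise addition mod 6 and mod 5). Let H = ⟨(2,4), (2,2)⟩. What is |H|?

15

|⟨(2,4)⟩| = 15 and |⟨(2,2)⟩| = 15, so |H| is a multiple of lcm(15, 15) = 15 and divides |G| = 30.
Closing under the operation: H = {(0,0), (0,1), (0,2), (0,3), (0,4), (2,0), (2,1), (2,2), (2,3), (2,4), (4,0), (4,1), (4,2), (4,3), (4,4)}, so |H| = 15.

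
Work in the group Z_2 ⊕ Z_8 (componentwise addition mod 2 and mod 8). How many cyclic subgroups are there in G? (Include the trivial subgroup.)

8

Group the elements of G by the cyclic subgroup they generate; each cyclic subgroup of order d accounts for φ(d) elements.
Cyclic subgroups by order — order 1: 1; order 2: 3; order 4: 2; order 8: 2.
Total: 8.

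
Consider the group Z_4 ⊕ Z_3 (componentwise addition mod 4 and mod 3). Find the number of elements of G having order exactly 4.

An element (a,b) has order lcm(ord(a), ord(b)); count pairs with lcm equal to 4.
Enumerating gives 2 such elements.

2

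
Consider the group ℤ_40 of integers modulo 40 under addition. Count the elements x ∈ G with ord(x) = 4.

2

In a cyclic group of order 40, the number of elements of order d (for d | 40) is φ(d).
φ(4) = 2.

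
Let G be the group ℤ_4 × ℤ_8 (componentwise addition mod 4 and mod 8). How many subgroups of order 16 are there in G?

3

|G| = 32 and 16 | 32, so subgroups of order 16 are possible by Lagrange.
The subgroups of order 16 are: {(0,0), (0,1), (0,2), (0,3), (0,4), (0,5), (0,6), (0,7), (2,0), (2,1), (2,2), (2,3), (2,4), (2,5), (2,6), (2,7)}; {(0,0), (0,2), (0,4), (0,6), (1,0), (1,2), (1,4), (1,6), (2,0), (2,2), (2,4), (2,6), (3,0), (3,2), (3,4), (3,6)}; {(0,0), (0,2), (0,4), (0,6), (1,1), (1,3), (1,5), (1,7), (2,0), (2,2), (2,4), (2,6), (3,1), (3,3), (3,5), (3,7)}.
So G has 3 subgroups of order 16.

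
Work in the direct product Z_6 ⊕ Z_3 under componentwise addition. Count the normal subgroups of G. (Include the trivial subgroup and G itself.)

G is abelian, so every subgroup is normal.
G has 12 subgroups in total, hence 12 normal subgroups.

12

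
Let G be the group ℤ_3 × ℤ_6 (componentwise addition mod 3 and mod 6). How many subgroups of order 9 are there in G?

1

|G| = 18 and 9 | 18, so subgroups of order 9 are possible by Lagrange.
The subgroups of order 9 are: {(0,0), (0,2), (0,4), (1,0), (1,2), (1,4), (2,0), (2,2), (2,4)}.
So G has 1 subgroup of order 9.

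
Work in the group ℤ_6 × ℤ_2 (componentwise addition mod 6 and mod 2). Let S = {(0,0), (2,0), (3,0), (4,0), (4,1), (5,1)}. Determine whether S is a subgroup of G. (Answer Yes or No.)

(4,1) ∈ S but its inverse (2,1) ∉ S, so S is not a subgroup.

No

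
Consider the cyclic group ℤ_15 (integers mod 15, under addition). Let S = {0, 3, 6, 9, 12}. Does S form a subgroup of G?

Yes

|S| = 5 divides |G| = 15, consistent with Lagrange.
S contains the identity, every element's inverse is in S, and S is closed under +: it is a subgroup.
In fact S = ⟨3⟩.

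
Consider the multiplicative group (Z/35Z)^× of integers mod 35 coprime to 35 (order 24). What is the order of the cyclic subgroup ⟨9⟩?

Compute successive powers of 9 mod 35: 9, 11, 29, 16, 4, 1; 9^6 ≡ 1 (mod 35).
So |⟨9⟩| = 6.

6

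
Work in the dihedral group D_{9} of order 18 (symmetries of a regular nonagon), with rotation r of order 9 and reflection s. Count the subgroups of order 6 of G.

|G| = 18 and 6 | 18, so subgroups of order 6 are possible by Lagrange.
The subgroups of order 6 are: {e, r^3, r^6, r^2s, r^5s, r^8s}; {e, r^3, r^6, s, r^3s, r^6s}; {e, r^3, r^6, rs, r^4s, r^7s}.
So G has 3 subgroups of order 6.

3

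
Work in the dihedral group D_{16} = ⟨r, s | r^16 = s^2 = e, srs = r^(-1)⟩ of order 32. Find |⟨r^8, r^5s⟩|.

4

|⟨r^8⟩| = 2 and |⟨r^5s⟩| = 2, so |H| is a multiple of lcm(2, 2) = 2 and divides |G| = 32.
Closing under the operation: H = {e, r^8, r^5s, r^13s}, so |H| = 4.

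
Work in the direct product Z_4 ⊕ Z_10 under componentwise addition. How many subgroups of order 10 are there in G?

3

|G| = 40 and 10 | 40, so subgroups of order 10 are possible by Lagrange.
The subgroups of order 10 are: {(0,0), (0,1), (0,2), (0,3), (0,4), (0,5), (0,6), (0,7), (0,8), (0,9)}; {(0,0), (0,2), (0,4), (0,6), (0,8), (2,0), (2,2), (2,4), (2,6), (2,8)}; {(0,0), (0,2), (0,4), (0,6), (0,8), (2,1), (2,3), (2,5), (2,7), (2,9)}.
So G has 3 subgroups of order 10.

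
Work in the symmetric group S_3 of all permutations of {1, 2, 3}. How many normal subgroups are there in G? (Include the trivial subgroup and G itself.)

3

G has 6 subgroups. Checking conjugation-invariance by order — order 1: 1/1 normal; order 2: 0/3 normal; order 3: 1/1 normal; order 6: 1/1 normal.
Total normal subgroups: 3.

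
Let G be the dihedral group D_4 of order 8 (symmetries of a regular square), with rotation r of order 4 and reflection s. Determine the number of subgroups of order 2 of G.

|G| = 8 and 2 | 8, so subgroups of order 2 are possible by Lagrange.
The subgroups of order 2 are: {e, r^2}; {e, r^2s}; {e, r^3s}; {e, rs}; … (5 in all).
So G has 5 subgroups of order 2.

5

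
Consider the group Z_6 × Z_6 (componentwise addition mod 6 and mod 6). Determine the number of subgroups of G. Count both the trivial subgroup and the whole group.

|G| = 36, so by Lagrange every subgroup order divides 36. Divisors: 1, 2, 3, 4, 6, 9, 12, 18, 36.
Subgroups by order — order 1: 1; order 2: 3; order 3: 4; order 4: 1; order 6: 12; order 9: 1; order 12: 4; order 18: 3; order 36: 1.
Total: 1 + 3 + 4 + 1 + 12 + 1 + 4 + 3 + 1 = 30.

30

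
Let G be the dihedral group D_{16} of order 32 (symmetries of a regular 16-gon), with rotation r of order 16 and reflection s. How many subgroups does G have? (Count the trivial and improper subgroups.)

36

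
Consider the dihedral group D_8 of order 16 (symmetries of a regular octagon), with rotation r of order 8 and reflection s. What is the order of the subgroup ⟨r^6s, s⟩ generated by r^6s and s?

|⟨r^6s⟩| = 2 and |⟨s⟩| = 2, so |H| is a multiple of lcm(2, 2) = 2 and divides |G| = 16.
Closing under the operation: H = {e, r^2, r^4, r^6, s, r^2s, r^4s, r^6s}, so |H| = 8.

8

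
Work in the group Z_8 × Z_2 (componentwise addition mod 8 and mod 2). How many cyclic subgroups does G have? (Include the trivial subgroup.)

8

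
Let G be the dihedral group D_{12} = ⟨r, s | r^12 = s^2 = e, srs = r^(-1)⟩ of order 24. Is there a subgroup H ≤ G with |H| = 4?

4 | 24. A subgroup of order 4 is {e, r^6, r^4s, r^10s}.

Yes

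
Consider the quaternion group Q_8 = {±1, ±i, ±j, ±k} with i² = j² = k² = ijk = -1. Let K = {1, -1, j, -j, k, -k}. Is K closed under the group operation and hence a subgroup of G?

|K| = 6 does not divide |G| = 8, so by Lagrange K is not a subgroup.

No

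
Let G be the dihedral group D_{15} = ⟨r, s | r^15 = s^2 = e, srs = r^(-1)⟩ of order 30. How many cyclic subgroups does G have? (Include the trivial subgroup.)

19

A cyclic subgroup of order d is generated by each of its φ(d) elements of order d, so the cyclic subgroups of order d number (#elements of order d)/φ(d).
Cyclic subgroups by order — order 1: 1; order 2: 15; order 3: 1; order 5: 1; order 15: 1.
Total: 19.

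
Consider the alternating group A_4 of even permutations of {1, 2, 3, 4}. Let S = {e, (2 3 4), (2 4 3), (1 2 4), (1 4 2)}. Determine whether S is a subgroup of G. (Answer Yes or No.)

|S| = 5 does not divide |G| = 12, so by Lagrange S is not a subgroup.

No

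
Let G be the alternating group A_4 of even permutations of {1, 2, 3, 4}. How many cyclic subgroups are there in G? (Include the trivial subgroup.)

Group the elements of G by the cyclic subgroup they generate; each cyclic subgroup of order d accounts for φ(d) elements.
Cyclic subgroups by order — order 1: 1; order 2: 3; order 3: 4.
Total: 8.

8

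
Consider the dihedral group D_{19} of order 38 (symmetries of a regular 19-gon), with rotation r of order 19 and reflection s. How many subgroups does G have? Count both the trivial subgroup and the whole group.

|G| = 38, so by Lagrange every subgroup order divides 38. Divisors: 1, 2, 19, 38.
Subgroups by order — order 1: 1; order 2: 19; order 19: 1; order 38: 1.
Total: 1 + 19 + 1 + 1 = 22.

22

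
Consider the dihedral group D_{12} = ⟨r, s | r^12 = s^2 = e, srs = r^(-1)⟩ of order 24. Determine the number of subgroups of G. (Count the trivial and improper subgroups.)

|G| = 24, so by Lagrange every subgroup order divides 24. Divisors: 1, 2, 3, 4, 6, 8, 12, 24.
Subgroups by order — order 1: 1; order 2: 13; order 3: 1; order 4: 7; order 6: 5; order 8: 3; order 12: 3; order 24: 1.
Total: 1 + 13 + 1 + 7 + 5 + 3 + 3 + 1 = 34.

34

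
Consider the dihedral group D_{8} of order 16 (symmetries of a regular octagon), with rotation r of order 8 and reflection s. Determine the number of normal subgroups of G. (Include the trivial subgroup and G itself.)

G has 19 subgroups. Checking conjugation-invariance by order — order 1: 1/1 normal; order 2: 1/9 normal; order 4: 1/5 normal; order 8: 3/3 normal; order 16: 1/1 normal.
Total normal subgroups: 7.

7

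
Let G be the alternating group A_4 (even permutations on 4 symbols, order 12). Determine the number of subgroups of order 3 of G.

|G| = 12 and 3 | 12, so subgroups of order 3 are possible by Lagrange.
The subgroups of order 3 are: {e, (1 2 3), (1 3 2)}; {e, (1 2 4), (1 4 2)}; {e, (1 3 4), (1 4 3)}; {e, (2 3 4), (2 4 3)}.
So G has 4 subgroups of order 3.

4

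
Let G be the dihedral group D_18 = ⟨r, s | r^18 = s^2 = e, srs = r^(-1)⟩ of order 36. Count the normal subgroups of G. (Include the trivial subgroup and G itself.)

9

G has 45 subgroups. Checking conjugation-invariance by order — order 1: 1/1 normal; order 2: 1/19 normal; order 3: 1/1 normal; order 4: 0/9 normal; order 6: 1/7 normal; order 9: 1/1 normal; order 12: 0/3 normal; order 18: 3/3 normal; order 36: 1/1 normal.
Total normal subgroups: 9.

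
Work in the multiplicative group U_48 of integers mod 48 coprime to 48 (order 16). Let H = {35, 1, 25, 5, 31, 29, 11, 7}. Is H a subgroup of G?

|H| = 8 divides |G| = 16, consistent with Lagrange.
H contains the identity, every element's inverse is in H, and H is closed under ·: it is a subgroup.

Yes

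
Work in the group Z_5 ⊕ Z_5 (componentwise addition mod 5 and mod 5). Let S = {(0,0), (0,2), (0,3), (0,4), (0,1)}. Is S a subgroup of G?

|S| = 5 divides |G| = 25, consistent with Lagrange.
S contains the identity, every element's inverse is in S, and S is closed under +: it is a subgroup.
In fact S = ⟨(0,1)⟩.

Yes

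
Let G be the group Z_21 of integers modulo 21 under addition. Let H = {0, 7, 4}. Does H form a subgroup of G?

4 ∈ H but its inverse 17 ∉ H, so H is not a subgroup.

No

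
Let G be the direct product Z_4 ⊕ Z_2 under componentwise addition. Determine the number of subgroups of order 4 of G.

|G| = 8 and 4 | 8, so subgroups of order 4 are possible by Lagrange.
The subgroups of order 4 are: {(0,0), (0,1), (2,0), (2,1)}; {(0,0), (1,0), (2,0), (3,0)}; {(0,0), (1,1), (2,0), (3,1)}.
So G has 3 subgroups of order 4.

3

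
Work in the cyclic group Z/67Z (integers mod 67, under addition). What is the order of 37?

In Z/67Z, the order of an element a is n/gcd(a, n).
gcd(37, 67) = 1, so |⟨37⟩| = 67/1 = 67.

67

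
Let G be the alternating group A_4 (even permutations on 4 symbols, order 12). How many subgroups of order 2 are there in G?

|G| = 12 and 2 | 12, so subgroups of order 2 are possible by Lagrange.
The subgroups of order 2 are: {e, (1 2)(3 4)}; {e, (1 3)(2 4)}; {e, (1 4)(2 3)}.
So G has 3 subgroups of order 2.

3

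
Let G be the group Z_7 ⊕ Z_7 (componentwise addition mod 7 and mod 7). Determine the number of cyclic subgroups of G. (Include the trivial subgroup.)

A cyclic subgroup of order d is generated by each of its φ(d) elements of order d, so the cyclic subgroups of order d number (#elements of order d)/φ(d).
Cyclic subgroups by order — order 1: 1; order 7: 8.
Total: 9.

9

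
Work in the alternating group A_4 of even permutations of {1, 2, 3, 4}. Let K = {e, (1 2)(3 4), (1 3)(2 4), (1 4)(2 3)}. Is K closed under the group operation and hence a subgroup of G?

|K| = 4 divides |G| = 12, consistent with Lagrange.
K contains the identity, every element's inverse is in K, and K is closed under ∘: it is a subgroup.

Yes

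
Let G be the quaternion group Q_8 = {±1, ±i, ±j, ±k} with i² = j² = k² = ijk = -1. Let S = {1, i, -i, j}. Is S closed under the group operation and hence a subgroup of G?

j ∈ S but its inverse -j ∉ S, so S is not a subgroup.

No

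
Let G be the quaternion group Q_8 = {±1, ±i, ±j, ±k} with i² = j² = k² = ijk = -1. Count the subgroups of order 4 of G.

3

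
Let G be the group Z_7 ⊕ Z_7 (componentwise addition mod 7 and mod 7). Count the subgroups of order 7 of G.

|G| = 49 and 7 | 49, so subgroups of order 7 are possible by Lagrange.
The subgroups of order 7 are: {(0,0), (0,1), (0,2), (0,3), (0,4), (0,5), (0,6)}; {(0,0), (1,0), (2,0), (3,0), (4,0), (5,0), (6,0)}; {(0,0), (1,1), (2,2), (3,3), (4,4), (5,5), (6,6)}; {(0,0), (1,2), (2,4), (3,6), (4,1), (5,3), (6,5)}; … (8 in all).
So G has 8 subgroups of order 7.

8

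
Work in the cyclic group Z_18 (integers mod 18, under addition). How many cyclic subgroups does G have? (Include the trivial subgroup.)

6

A cyclic subgroup of order d is generated by each of its φ(d) elements of order d, so the cyclic subgroups of order d number (#elements of order d)/φ(d).
Cyclic subgroups by order — order 1: 1; order 2: 1; order 3: 1; order 6: 1; order 9: 1; order 18: 1.
Total: 6.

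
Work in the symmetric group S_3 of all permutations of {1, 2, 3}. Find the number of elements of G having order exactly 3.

The elements of order 3 are: (1 2 3), (1 3 2).
That's 2.

2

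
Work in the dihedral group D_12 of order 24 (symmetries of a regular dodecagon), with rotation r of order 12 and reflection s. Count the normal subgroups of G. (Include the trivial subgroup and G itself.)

9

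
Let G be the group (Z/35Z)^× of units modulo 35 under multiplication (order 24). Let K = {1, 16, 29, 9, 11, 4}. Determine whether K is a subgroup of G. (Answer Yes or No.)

|K| = 6 divides |G| = 24, consistent with Lagrange.
K contains the identity, every element's inverse is in K, and K is closed under ·: it is a subgroup.
In fact K = ⟨4⟩.

Yes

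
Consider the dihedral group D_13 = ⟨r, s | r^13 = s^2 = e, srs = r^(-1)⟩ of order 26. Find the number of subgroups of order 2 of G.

13

|G| = 26 and 2 | 26, so subgroups of order 2 are possible by Lagrange.
The subgroups of order 2 are: {e, r^10s}; {e, r^11s}; {e, r^12s}; {e, r^2s}; … (13 in all).
So G has 13 subgroups of order 2.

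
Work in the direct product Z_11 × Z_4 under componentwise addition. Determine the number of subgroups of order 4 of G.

|G| = 44 and 4 | 44, so subgroups of order 4 are possible by Lagrange.
The subgroups of order 4 are: {(0,0), (0,1), (0,2), (0,3)}.
So G has 1 subgroup of order 4.

1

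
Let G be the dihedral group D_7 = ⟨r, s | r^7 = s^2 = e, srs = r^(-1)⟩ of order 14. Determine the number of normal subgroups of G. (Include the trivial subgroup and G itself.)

3

G has 10 subgroups. Checking conjugation-invariance by order — order 1: 1/1 normal; order 2: 0/7 normal; order 7: 1/1 normal; order 14: 1/1 normal.
Total normal subgroups: 3.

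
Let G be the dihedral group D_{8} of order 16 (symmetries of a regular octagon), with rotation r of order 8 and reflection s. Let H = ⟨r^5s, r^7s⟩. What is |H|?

8

|⟨r^5s⟩| = 2 and |⟨r^7s⟩| = 2, so |H| is a multiple of lcm(2, 2) = 2 and divides |G| = 16.
Closing under the operation: H = {e, r^2, r^4, r^6, rs, r^3s, r^5s, r^7s}, so |H| = 8.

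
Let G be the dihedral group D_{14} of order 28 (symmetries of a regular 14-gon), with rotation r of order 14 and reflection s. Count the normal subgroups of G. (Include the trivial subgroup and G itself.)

7

G has 28 subgroups. Checking conjugation-invariance by order — order 1: 1/1 normal; order 2: 1/15 normal; order 4: 0/7 normal; order 7: 1/1 normal; order 14: 3/3 normal; order 28: 1/1 normal.
Total normal subgroups: 7.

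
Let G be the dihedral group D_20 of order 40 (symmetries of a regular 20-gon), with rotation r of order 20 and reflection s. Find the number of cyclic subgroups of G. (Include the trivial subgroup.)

26

Each element a generates a cyclic subgroup ⟨a⟩; distinct elements may generate the same one (a cyclic group of order d has φ(d) generators).
Cyclic subgroups by order — order 1: 1; order 2: 21; order 4: 1; order 5: 1; order 10: 1; order 20: 1.
Total: 26.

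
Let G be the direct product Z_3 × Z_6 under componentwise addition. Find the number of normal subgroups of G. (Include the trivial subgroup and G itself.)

12

G is abelian, so every subgroup is normal.
G has 12 subgroups in total, hence 12 normal subgroups.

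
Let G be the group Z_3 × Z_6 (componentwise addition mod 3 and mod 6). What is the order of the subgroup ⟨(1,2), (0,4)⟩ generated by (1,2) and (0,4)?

9

|⟨(1,2)⟩| = 3 and |⟨(0,4)⟩| = 3, so |H| is a multiple of lcm(3, 3) = 3 and divides |G| = 18.
Closing under the operation: H = {(0,0), (0,2), (0,4), (1,0), (1,2), (1,4), (2,0), (2,2), (2,4)}, so |H| = 9.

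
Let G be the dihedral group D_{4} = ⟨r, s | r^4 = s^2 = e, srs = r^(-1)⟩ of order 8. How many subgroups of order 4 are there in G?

3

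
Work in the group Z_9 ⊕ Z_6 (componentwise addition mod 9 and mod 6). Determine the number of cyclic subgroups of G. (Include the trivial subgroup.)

16

Group the elements of G by the cyclic subgroup they generate; each cyclic subgroup of order d accounts for φ(d) elements.
Cyclic subgroups by order — order 1: 1; order 2: 1; order 3: 4; order 6: 4; order 9: 3; order 18: 3.
Total: 16.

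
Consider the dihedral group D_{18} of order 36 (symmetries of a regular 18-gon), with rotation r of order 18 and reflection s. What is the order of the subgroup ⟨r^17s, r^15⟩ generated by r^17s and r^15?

|⟨r^17s⟩| = 2 and |⟨r^15⟩| = 6, so |H| is a multiple of lcm(2, 6) = 6 and divides |G| = 36.
Closing under the operation: H = {e, r^3, r^6, r^9, r^12, r^15, r^2s, r^5s, r^8s, r^11s, r^14s, r^17s}, so |H| = 12.

12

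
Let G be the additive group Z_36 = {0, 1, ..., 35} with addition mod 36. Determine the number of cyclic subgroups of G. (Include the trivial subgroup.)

9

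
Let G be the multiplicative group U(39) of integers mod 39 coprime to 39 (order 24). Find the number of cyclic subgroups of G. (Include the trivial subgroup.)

12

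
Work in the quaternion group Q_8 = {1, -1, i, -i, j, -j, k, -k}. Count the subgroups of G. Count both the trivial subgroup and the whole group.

6

|G| = 8, so by Lagrange every subgroup order divides 8. Divisors: 1, 2, 4, 8.
Subgroups by order — order 1: 1; order 2: 1; order 4: 3; order 8: 1.
Total: 1 + 1 + 3 + 1 = 6.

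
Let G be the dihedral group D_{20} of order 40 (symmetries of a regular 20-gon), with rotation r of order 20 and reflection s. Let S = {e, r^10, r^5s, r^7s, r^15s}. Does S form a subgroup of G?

Closure fails: r^10 · r^7s = r^17s ∉ S. So S is not a subgroup.

No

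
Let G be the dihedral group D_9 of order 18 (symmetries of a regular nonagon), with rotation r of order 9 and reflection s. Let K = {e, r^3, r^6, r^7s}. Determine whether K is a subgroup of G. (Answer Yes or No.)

|K| = 4 does not divide |G| = 18, so by Lagrange K is not a subgroup.

No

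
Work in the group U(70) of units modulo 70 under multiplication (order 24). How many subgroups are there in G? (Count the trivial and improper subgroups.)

16

|G| = 24, so by Lagrange every subgroup order divides 24. Divisors: 1, 2, 3, 4, 6, 8, 12, 24.
Subgroups by order — order 1: 1; order 2: 3; order 3: 1; order 4: 3; order 6: 3; order 8: 1; order 12: 3; order 24: 1.
Total: 1 + 3 + 1 + 3 + 3 + 1 + 3 + 1 = 16.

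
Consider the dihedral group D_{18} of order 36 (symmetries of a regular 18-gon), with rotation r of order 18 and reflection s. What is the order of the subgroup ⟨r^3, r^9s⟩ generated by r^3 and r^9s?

12

|⟨r^3⟩| = 6 and |⟨r^9s⟩| = 2, so |H| is a multiple of lcm(6, 2) = 6 and divides |G| = 36.
Closing under the operation: H = {e, r^3, r^6, r^9, r^12, r^15, s, r^3s, r^6s, r^9s, r^12s, r^15s}, so |H| = 12.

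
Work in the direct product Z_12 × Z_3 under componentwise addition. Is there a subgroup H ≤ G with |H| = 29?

No

29 does not divide |G| = 36, so by Lagrange no subgroup of order 29 exists.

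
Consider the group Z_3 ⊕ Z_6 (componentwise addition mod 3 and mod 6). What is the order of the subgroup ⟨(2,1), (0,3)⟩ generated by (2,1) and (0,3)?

6

|⟨(2,1)⟩| = 6 and |⟨(0,3)⟩| = 2, so |H| is a multiple of lcm(6, 2) = 6 and divides |G| = 18.
Closing under the operation: H = {(0,0), (0,3), (1,2), (1,5), (2,1), (2,4)}, so |H| = 6.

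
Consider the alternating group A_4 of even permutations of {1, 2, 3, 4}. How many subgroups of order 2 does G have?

3

|G| = 12 and 2 | 12, so subgroups of order 2 are possible by Lagrange.
The subgroups of order 2 are: {e, (1 2)(3 4)}; {e, (1 3)(2 4)}; {e, (1 4)(2 3)}.
So G has 3 subgroups of order 2.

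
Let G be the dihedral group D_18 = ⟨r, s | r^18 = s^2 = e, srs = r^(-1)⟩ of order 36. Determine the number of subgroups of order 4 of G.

9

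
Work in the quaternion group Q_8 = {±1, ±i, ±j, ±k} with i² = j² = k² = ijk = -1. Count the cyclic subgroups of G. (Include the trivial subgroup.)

Group the elements of G by the cyclic subgroup they generate; each cyclic subgroup of order d accounts for φ(d) elements.
Cyclic subgroups by order — order 1: 1; order 2: 1; order 4: 3.
Total: 5.

5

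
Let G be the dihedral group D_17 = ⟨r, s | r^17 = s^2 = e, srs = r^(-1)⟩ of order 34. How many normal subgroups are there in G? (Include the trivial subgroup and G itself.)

3

G has 20 subgroups. Checking conjugation-invariance by order — order 1: 1/1 normal; order 2: 0/17 normal; order 17: 1/1 normal; order 34: 1/1 normal.
Total normal subgroups: 3.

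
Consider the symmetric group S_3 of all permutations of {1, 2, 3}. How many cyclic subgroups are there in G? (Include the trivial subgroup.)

5

Each element a generates a cyclic subgroup ⟨a⟩; distinct elements may generate the same one (a cyclic group of order d has φ(d) generators).
Cyclic subgroups by order — order 1: 1; order 2: 3; order 3: 1.
Total: 5.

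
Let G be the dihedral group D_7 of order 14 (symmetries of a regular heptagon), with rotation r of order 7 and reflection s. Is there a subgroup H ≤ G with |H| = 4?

4 does not divide |G| = 14, so by Lagrange no subgroup of order 4 exists.

No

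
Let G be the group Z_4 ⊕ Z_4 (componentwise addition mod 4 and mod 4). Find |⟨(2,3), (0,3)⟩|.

|⟨(2,3)⟩| = 4 and |⟨(0,3)⟩| = 4, so |H| is a multiple of lcm(4, 4) = 4 and divides |G| = 16.
Closing under the operation: H = {(0,0), (0,1), (0,2), (0,3), (2,0), (2,1), (2,2), (2,3)}, so |H| = 8.

8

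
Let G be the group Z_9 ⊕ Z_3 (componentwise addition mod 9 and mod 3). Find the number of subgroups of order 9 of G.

4

|G| = 27 and 9 | 27, so subgroups of order 9 are possible by Lagrange.
The subgroups of order 9 are: {(0,0), (0,1), (0,2), (3,0), (3,1), (3,2), (6,0), (6,1), (6,2)}; {(0,0), (1,0), (2,0), (3,0), (4,0), (5,0), (6,0), (7,0), (8,0)}; {(0,0), (1,1), (2,2), (3,0), (4,1), (5,2), (6,0), (7,1), (8,2)}; {(0,0), (1,2), (2,1), (3,0), (4,2), (5,1), (6,0), (7,2), (8,1)}.
So G has 4 subgroups of order 9.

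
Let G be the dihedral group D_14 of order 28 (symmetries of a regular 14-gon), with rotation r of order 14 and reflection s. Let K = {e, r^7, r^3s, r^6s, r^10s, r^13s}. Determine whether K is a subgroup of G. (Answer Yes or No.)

|K| = 6 does not divide |G| = 28, so by Lagrange K is not a subgroup.

No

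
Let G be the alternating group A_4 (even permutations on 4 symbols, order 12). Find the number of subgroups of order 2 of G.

3

|G| = 12 and 2 | 12, so subgroups of order 2 are possible by Lagrange.
The subgroups of order 2 are: {e, (1 2)(3 4)}; {e, (1 3)(2 4)}; {e, (1 4)(2 3)}.
So G has 3 subgroups of order 2.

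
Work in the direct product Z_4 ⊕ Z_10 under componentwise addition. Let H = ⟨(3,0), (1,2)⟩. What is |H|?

|⟨(3,0)⟩| = 4 and |⟨(1,2)⟩| = 20, so |H| is a multiple of lcm(4, 20) = 20 and divides |G| = 40.
Closing under the operation: H = {(0,0), (0,2), (0,4), (0,6), (0,8), (1,0), (1,2), (1,4), (1,6), (1,8), (2,0), (2,2), (2,4), (2,6), (2,8), (3,0), (3,2), (3,4), (3,6), (3,8)}, so |H| = 20.

20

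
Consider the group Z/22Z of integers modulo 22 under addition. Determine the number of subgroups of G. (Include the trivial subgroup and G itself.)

Subgroups of the cyclic group Z/22Z correspond bijectively to divisors of 22.
Divisors of 22: 1, 2, 11, 22.
So Z/22Z has 4 subgroups.

4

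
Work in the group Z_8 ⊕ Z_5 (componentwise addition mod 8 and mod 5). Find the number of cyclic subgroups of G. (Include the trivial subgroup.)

Group the elements of G by the cyclic subgroup they generate; each cyclic subgroup of order d accounts for φ(d) elements.
Cyclic subgroups by order — order 1: 1; order 2: 1; order 4: 1; order 5: 1; order 8: 1; order 10: 1; order 20: 1; order 40: 1.
Total: 8.

8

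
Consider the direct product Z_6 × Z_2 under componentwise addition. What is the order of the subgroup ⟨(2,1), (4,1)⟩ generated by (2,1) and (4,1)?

6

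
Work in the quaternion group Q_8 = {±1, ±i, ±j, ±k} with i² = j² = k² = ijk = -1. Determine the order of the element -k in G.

4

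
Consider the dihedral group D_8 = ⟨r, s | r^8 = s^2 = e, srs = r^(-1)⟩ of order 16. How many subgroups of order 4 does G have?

5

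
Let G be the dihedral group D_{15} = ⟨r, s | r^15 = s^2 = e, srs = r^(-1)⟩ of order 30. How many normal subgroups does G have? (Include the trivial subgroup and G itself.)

G has 28 subgroups. Checking conjugation-invariance by order — order 1: 1/1 normal; order 2: 0/15 normal; order 3: 1/1 normal; order 5: 1/1 normal; order 6: 0/5 normal; order 10: 0/3 normal; order 15: 1/1 normal; order 30: 1/1 normal.
Total normal subgroups: 5.

5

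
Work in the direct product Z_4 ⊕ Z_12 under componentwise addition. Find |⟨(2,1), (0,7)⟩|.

24

|⟨(2,1)⟩| = 12 and |⟨(0,7)⟩| = 12, so |H| is a multiple of lcm(12, 12) = 12 and divides |G| = 48.
Closing under the operation: H = {(0,0), (0,1), (0,2), (0,3), (0,4), (0,5), (0,6), (0,7), (0,8), (0,9), (0,10), (0,11), (2,0), (2,1), (2,2), (2,3), (2,4), (2,5), (2,6), (2,7), (2,8), (2,9), (2,10), (2,11)}, so |H| = 24.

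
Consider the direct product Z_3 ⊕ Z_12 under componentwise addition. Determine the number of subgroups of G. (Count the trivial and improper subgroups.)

18

|G| = 36, so by Lagrange every subgroup order divides 36. Divisors: 1, 2, 3, 4, 6, 9, 12, 18, 36.
Subgroups by order — order 1: 1; order 2: 1; order 3: 4; order 4: 1; order 6: 4; order 9: 1; order 12: 4; order 18: 1; order 36: 1.
Total: 1 + 1 + 4 + 1 + 4 + 1 + 4 + 1 + 1 = 18.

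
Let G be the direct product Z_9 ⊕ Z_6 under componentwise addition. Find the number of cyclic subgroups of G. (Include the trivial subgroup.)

16

A cyclic subgroup of order d is generated by each of its φ(d) elements of order d, so the cyclic subgroups of order d number (#elements of order d)/φ(d).
Cyclic subgroups by order — order 1: 1; order 2: 1; order 3: 4; order 6: 4; order 9: 3; order 18: 3.
Total: 16.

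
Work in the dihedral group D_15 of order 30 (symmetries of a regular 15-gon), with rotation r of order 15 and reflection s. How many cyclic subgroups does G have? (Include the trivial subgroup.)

Group the elements of G by the cyclic subgroup they generate; each cyclic subgroup of order d accounts for φ(d) elements.
Cyclic subgroups by order — order 1: 1; order 2: 15; order 3: 1; order 5: 1; order 15: 1.
Total: 19.

19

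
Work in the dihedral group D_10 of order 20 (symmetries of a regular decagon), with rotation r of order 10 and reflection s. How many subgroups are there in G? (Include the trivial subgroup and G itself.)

|G| = 20, so by Lagrange every subgroup order divides 20. Divisors: 1, 2, 4, 5, 10, 20.
Subgroups by order — order 1: 1; order 2: 11; order 4: 5; order 5: 1; order 10: 3; order 20: 1.
Total: 1 + 11 + 5 + 1 + 3 + 1 = 22.

22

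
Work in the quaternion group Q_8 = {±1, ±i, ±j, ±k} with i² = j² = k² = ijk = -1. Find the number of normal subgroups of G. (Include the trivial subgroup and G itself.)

G has 6 subgroups. Checking conjugation-invariance by order — order 1: 1/1 normal; order 2: 1/1 normal; order 4: 3/3 normal; order 8: 1/1 normal.
Total normal subgroups: 6.

6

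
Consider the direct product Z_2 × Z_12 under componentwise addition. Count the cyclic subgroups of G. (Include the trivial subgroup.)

12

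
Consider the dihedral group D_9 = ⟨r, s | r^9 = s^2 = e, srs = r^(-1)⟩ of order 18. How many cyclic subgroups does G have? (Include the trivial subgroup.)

Each element a generates a cyclic subgroup ⟨a⟩; distinct elements may generate the same one (a cyclic group of order d has φ(d) generators).
Cyclic subgroups by order — order 1: 1; order 2: 9; order 3: 1; order 9: 1.
Total: 12.

12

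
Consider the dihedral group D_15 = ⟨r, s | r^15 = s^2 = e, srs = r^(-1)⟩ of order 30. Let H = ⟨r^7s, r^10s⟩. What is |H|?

|⟨r^7s⟩| = 2 and |⟨r^10s⟩| = 2, so |H| is a multiple of lcm(2, 2) = 2 and divides |G| = 30.
Closing under the operation: H = {e, r^3, r^6, r^9, r^12, rs, r^4s, r^7s, r^10s, r^13s}, so |H| = 10.

10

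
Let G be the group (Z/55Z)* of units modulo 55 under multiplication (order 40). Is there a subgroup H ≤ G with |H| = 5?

5 | 40. A subgroup of order 5 is {1, 16, 26, 31, 36}.

Yes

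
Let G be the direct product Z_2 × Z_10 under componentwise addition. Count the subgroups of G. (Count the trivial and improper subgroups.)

|G| = 20, so by Lagrange every subgroup order divides 20. Divisors: 1, 2, 4, 5, 10, 20.
Subgroups by order — order 1: 1; order 2: 3; order 4: 1; order 5: 1; order 10: 3; order 20: 1.
Total: 1 + 3 + 1 + 1 + 3 + 1 = 10.

10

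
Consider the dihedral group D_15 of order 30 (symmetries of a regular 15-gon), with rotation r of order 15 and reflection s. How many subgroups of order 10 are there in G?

3

|G| = 30 and 10 | 30, so subgroups of order 10 are possible by Lagrange.
The subgroups of order 10 are: {e, r^3, r^6, r^9, r^12, rs, r^4s, r^7s, r^10s, r^13s}; {e, r^3, r^6, r^9, r^12, r^2s, r^5s, r^8s, r^11s, r^14s}; {e, r^3, r^6, r^9, r^12, s, r^3s, r^6s, r^9s, r^12s}.
So G has 3 subgroups of order 10.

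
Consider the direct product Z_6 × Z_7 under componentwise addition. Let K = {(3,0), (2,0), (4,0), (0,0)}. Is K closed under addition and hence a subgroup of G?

No

|K| = 4 does not divide |G| = 42, so by Lagrange K is not a subgroup.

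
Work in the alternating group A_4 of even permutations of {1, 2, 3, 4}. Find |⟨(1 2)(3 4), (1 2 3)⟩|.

|⟨(1 2)(3 4)⟩| = 2 and |⟨(1 2 3)⟩| = 3, so |H| is a multiple of lcm(2, 3) = 6 and divides |G| = 12.
Closing {(1 2)(3 4), (1 2 3)} under the group operation gives all of G, so |H| = 12.

12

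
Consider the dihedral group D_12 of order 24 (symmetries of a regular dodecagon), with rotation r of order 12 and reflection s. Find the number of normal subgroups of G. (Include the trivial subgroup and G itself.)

9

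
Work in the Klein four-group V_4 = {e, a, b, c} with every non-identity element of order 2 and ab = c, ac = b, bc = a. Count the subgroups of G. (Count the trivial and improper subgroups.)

|G| = 4, so by Lagrange every subgroup order divides 4. Divisors: 1, 2, 4.
Subgroups by order — order 1: 1; order 2: 3; order 4: 1.
Total: 1 + 3 + 1 = 5.

5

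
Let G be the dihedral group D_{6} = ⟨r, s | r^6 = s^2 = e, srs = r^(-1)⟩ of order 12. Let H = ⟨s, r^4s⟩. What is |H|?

|⟨s⟩| = 2 and |⟨r^4s⟩| = 2, so |H| is a multiple of lcm(2, 2) = 2 and divides |G| = 12.
Closing under the operation: H = {e, r^2, r^4, s, r^2s, r^4s}, so |H| = 6.

6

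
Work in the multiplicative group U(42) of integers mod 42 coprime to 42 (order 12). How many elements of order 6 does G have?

The elements of order 6 are: 5, 11, 17, 19, 23, 31.
That's 6.

6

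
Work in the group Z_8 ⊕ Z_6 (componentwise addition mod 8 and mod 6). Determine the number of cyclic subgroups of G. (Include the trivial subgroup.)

16

Group the elements of G by the cyclic subgroup they generate; each cyclic subgroup of order d accounts for φ(d) elements.
Cyclic subgroups by order — order 1: 1; order 2: 3; order 3: 1; order 4: 2; order 6: 3; order 8: 2; order 12: 2; order 24: 2.
Total: 16.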